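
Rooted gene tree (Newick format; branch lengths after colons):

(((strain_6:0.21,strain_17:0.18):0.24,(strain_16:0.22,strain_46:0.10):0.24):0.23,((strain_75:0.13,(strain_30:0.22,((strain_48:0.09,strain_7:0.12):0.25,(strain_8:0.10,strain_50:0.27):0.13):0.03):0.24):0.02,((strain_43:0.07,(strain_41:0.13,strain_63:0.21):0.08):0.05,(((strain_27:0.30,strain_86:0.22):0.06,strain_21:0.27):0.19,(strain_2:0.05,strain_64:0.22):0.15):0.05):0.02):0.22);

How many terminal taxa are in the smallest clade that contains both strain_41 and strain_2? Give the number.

8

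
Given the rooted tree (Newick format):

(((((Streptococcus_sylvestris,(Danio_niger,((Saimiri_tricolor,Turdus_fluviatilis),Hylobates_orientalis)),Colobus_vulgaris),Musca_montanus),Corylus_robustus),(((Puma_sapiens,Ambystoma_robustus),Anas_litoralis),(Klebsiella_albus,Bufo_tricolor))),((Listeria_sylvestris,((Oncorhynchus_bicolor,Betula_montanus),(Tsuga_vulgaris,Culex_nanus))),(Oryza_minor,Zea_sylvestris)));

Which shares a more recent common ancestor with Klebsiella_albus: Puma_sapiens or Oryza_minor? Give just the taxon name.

The MRCA of Klebsiella_albus and Puma_sapiens subtends (((Puma_sapiens,Ambystoma_robustus),Anas_litoralis),(Klebsiella_albus,Bufo_tricolor)) (5 taxa).
The MRCA of Klebsiella_albus and Oryza_minor is the root, subtending the entire tree (20 taxa).
The first is nested inside the second, so Klebsiella_albus shares a more recent common ancestor with Puma_sapiens.

Puma_sapiens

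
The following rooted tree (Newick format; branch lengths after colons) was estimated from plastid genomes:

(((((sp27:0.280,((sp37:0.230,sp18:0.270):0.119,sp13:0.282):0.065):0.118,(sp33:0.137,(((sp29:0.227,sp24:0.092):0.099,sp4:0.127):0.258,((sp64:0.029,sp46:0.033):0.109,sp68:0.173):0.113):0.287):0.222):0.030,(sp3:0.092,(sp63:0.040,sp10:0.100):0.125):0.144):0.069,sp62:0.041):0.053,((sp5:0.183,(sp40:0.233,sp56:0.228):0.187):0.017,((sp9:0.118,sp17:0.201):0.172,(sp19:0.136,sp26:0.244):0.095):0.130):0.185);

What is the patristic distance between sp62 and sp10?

0.479

The path runs sp62 → … → MRCA → … → sp10; the MRCA is the node subtending ((((sp27,((sp37,sp18),sp13)),(sp33,(((sp29,sp24),sp4),((sp64,sp46),sp68)))),(sp3,(sp63,sp10))),sp62).
Branch lengths along that path: 0.041 + 0.069 + 0.144 + 0.125 + 0.100 = 0.479.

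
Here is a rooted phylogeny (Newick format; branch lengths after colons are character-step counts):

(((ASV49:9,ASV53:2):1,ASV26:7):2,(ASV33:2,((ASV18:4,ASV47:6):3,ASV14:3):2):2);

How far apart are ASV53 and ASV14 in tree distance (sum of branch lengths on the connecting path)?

The path runs ASV53 → … → MRCA → … → ASV14; the MRCA is the root of the tree.
Branch lengths along that path: 2 + 1 + 2 + 2 + 2 + 3 = 12.

12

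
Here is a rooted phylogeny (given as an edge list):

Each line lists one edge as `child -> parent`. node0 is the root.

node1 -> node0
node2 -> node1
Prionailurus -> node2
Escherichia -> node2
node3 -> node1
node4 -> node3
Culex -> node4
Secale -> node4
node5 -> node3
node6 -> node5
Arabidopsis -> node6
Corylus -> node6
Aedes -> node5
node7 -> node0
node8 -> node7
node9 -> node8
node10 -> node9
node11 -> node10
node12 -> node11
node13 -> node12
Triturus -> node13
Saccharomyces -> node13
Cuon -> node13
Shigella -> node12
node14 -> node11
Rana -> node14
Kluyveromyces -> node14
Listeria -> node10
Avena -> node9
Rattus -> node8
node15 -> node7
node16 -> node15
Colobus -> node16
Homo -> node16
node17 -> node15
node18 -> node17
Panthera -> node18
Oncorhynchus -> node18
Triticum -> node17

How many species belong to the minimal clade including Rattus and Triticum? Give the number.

The MRCA of Rattus and Triticum is the node subtending (((((((Triturus,Saccharomyces,Cuon),Shigella),(Rana,Kluyveromyces)),Listeria),Avena),Rattus),((Colobus,Homo),((Panthera,Oncorhynchus),Triticum))).
That clade contains 14 terminal taxa: Avena, Colobus, Cuon, Homo, Kluyveromyces, Listeria, Oncorhynchus, Panthera, Rana, Rattus, Saccharomyces, Shigella, Triticum, Triturus.

14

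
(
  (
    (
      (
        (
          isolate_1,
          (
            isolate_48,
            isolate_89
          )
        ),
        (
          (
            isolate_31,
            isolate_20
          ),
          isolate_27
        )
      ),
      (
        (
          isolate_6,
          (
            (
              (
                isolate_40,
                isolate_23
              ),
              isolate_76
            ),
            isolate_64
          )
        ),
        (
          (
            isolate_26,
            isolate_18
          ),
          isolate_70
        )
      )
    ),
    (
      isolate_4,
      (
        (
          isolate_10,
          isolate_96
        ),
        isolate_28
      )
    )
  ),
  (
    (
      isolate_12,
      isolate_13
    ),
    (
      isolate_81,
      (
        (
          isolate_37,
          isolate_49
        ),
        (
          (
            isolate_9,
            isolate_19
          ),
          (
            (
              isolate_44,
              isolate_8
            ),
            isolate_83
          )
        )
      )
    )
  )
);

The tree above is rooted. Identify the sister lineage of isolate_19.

isolate_19 attaches to the tree at the node subtending (isolate_9,isolate_19).
The other lineage descending from that same node — the sister group — is the single tip isolate_9.

isolate_9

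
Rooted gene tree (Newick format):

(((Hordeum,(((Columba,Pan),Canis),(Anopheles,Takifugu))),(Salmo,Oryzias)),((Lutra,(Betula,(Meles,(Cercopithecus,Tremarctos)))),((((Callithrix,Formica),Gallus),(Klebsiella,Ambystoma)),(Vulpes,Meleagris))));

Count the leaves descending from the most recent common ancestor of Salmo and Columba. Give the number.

8

The MRCA of Salmo and Columba is the node subtending ((Hordeum,(((Columba,Pan),Canis),(Anopheles,Takifugu))),(Salmo,Oryzias)).
That clade contains 8 terminal taxa: Anopheles, Canis, Columba, Hordeum, Oryzias, Pan, Salmo, Takifugu.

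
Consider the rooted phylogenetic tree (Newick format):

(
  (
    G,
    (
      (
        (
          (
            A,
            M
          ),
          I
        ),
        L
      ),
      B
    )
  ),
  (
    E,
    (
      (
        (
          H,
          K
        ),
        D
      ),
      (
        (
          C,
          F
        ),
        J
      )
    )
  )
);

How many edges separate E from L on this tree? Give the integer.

6

The MRCA of E and L is the root of the tree.
From E up to that node: 2 branches. From L up to the same node: 4 branches. Total: 2 + 4 = 6.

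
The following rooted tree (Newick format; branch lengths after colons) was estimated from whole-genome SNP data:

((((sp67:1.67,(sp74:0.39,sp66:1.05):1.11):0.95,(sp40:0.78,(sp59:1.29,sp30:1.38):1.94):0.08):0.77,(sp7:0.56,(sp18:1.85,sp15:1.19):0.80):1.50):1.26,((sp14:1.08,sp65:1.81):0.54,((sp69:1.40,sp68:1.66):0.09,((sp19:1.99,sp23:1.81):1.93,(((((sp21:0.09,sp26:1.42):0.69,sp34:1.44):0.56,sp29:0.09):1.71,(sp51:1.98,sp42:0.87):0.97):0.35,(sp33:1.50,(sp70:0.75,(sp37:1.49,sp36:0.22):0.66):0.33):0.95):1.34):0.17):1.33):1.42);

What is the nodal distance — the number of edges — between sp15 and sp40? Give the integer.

The MRCA of sp15 and sp40 is the node subtending (((sp67,(sp74,sp66)),(sp40,(sp59,sp30))),(sp7,(sp18,sp15))).
From sp15 up to that node: 3 branches. From sp40 up to the same node: 3 branches. Total: 3 + 3 = 6.

6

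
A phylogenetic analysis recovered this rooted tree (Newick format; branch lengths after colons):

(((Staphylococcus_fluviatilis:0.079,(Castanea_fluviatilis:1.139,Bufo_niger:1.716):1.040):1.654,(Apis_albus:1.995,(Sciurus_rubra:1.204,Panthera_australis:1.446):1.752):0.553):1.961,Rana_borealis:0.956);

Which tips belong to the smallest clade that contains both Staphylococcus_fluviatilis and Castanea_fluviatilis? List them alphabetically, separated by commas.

Tracing Staphylococcus_fluviatilis: it sits inside (Staphylococcus_fluviatilis,(Castanea_fluviatilis,Bufo_niger)).
Tracing Castanea_fluviatilis: it sits inside (Castanea_fluviatilis,Bufo_niger).
The smallest clade enclosing both is (Staphylococcus_fluviatilis,(Castanea_fluviatilis,Bufo_niger)); the answer is its 3 terminal taxa in alphabetical order.

Bufo_niger, Castanea_fluviatilis, Staphylococcus_fluviatilis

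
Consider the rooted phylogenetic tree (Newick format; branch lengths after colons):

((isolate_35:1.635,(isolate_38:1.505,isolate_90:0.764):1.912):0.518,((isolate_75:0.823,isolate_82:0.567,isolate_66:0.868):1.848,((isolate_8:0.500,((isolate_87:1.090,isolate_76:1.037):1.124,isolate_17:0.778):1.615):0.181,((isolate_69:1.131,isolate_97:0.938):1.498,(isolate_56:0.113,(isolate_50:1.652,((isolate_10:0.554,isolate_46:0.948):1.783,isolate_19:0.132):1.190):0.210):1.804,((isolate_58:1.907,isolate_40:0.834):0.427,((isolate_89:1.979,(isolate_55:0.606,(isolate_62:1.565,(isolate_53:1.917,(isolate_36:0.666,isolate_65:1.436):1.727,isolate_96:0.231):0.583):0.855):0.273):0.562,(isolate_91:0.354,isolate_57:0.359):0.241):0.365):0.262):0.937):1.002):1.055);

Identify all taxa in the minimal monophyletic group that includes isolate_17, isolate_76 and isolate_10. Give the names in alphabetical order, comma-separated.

Tracing isolate_17: it sits inside ((isolate_87,isolate_76),isolate_17).
Tracing isolate_76: it sits inside (isolate_87,isolate_76).
Tracing isolate_10: it sits inside (isolate_10,isolate_46).
The smallest clade enclosing all 3 is ((isolate_8,((isolate_87,isolate_76),isolate_17)),((isolate_69,isolate_97),(isolate_56,(isolate_50,((isolate_10,isolate_46),isolate_19))),((isolate_58,isolate_40),((isolate_89,(isolate_55,(isolate_62,(isolate_53,(isolate_36,isolate_65),isolate_96)))),(isolate_91,isolate_57))))); the answer is its 22 terminal taxa in alphabetical order.

isolate_10, isolate_17, isolate_19, isolate_36, isolate_40, isolate_46, isolate_50, isolate_53, isolate_55, isolate_56, isolate_57, isolate_58, isolate_62, isolate_65, isolate_69, isolate_76, isolate_8, isolate_87, isolate_89, isolate_91, isolate_96, isolate_97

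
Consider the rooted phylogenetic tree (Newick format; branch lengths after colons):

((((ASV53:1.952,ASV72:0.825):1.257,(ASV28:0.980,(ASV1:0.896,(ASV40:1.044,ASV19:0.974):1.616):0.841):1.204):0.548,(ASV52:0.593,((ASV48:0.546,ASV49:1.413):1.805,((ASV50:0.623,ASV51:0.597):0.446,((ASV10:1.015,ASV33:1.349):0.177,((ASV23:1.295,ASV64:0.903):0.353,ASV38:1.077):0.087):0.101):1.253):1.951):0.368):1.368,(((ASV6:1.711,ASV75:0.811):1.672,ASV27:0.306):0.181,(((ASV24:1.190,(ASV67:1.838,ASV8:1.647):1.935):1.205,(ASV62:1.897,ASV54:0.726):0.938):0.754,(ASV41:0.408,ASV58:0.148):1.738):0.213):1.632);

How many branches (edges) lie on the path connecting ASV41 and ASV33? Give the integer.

The MRCA of ASV41 and ASV33 is the root of the tree.
From ASV41 up to that node: 4 branches. From ASV33 up to the same node: 7 branches. Total: 4 + 7 = 11.

11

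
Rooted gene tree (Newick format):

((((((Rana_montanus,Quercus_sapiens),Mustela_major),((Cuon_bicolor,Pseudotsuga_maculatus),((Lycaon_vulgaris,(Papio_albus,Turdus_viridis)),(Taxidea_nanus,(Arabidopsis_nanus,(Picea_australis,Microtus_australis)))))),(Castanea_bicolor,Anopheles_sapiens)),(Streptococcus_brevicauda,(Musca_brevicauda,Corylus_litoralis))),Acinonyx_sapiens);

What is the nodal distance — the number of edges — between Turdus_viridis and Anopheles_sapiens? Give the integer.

The MRCA of Turdus_viridis and Anopheles_sapiens is the node subtending ((((Rana_montanus,Quercus_sapiens),Mustela_major),((Cuon_bicolor,Pseudotsuga_maculatus),((Lycaon_vulgaris,(Papio_albus,Turdus_viridis)),(Taxidea_nanus,(Arabidopsis_nanus,(Picea_australis,Microtus_australis)))))),(Castanea_bicolor,Anopheles_sapiens)).
From Turdus_viridis up to that node: 6 branches. From Anopheles_sapiens up to the same node: 2 branches. Total: 6 + 2 = 8.

8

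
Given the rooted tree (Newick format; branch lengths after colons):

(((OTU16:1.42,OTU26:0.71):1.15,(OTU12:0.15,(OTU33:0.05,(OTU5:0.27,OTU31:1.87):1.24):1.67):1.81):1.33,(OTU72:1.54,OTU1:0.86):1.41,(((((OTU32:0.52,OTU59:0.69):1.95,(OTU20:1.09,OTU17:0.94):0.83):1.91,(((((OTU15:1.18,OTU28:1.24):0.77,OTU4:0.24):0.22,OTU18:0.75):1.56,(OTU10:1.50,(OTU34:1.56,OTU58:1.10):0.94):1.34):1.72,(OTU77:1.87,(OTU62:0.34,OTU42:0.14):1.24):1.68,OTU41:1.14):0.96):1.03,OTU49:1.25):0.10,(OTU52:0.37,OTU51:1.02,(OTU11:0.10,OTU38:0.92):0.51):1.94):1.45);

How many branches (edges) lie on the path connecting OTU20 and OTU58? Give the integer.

The MRCA of OTU20 and OTU58 is the node subtending (((OTU32,OTU59),(OTU20,OTU17)),(((((OTU15,OTU28),OTU4),OTU18),(OTU10,(OTU34,OTU58))),(OTU77,(OTU62,OTU42)),OTU41)).
From OTU20 up to that node: 3 branches. From OTU58 up to the same node: 5 branches. Total: 3 + 5 = 8.

8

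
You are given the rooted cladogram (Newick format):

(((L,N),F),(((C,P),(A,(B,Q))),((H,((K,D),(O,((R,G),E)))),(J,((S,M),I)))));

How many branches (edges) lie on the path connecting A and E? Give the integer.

9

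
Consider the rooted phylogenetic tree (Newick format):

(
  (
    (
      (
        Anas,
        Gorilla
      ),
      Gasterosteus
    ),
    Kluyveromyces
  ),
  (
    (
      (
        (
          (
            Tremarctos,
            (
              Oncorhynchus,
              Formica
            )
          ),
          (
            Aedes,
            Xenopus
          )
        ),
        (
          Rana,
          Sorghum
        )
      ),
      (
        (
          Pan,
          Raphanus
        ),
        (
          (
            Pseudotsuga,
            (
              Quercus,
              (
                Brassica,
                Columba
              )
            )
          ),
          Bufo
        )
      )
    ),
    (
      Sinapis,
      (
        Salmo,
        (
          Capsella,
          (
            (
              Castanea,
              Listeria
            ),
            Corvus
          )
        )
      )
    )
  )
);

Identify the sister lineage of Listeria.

Listeria attaches to the tree at the node subtending (Castanea,Listeria).
The other lineage descending from that same node — the sister group — is the single tip Castanea.

Castanea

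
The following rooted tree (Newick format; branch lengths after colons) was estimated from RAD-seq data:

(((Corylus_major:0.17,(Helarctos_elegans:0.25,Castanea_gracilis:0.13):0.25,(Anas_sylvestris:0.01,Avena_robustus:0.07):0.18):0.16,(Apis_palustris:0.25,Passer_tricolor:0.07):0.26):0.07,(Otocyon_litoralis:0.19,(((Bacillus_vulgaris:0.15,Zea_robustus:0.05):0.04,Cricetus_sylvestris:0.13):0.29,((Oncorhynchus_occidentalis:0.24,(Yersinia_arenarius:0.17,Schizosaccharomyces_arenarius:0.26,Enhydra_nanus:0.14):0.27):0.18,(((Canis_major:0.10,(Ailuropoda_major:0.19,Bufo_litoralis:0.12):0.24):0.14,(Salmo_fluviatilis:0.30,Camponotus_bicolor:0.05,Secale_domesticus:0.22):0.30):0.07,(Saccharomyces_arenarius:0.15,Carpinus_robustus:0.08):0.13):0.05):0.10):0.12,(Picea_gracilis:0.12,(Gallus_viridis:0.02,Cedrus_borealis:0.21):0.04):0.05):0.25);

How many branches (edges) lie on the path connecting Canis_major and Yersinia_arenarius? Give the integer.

7

The MRCA of Canis_major and Yersinia_arenarius is the node subtending ((Oncorhynchus_occidentalis,(Yersinia_arenarius,Schizosaccharomyces_arenarius,Enhydra_nanus)),(((Canis_major,(Ailuropoda_major,Bufo_litoralis)),(Salmo_fluviatilis,Camponotus_bicolor,Secale_domesticus)),(Saccharomyces_arenarius,Carpinus_robustus))).
From Canis_major up to that node: 4 branches. From Yersinia_arenarius up to the same node: 3 branches. Total: 4 + 3 = 7.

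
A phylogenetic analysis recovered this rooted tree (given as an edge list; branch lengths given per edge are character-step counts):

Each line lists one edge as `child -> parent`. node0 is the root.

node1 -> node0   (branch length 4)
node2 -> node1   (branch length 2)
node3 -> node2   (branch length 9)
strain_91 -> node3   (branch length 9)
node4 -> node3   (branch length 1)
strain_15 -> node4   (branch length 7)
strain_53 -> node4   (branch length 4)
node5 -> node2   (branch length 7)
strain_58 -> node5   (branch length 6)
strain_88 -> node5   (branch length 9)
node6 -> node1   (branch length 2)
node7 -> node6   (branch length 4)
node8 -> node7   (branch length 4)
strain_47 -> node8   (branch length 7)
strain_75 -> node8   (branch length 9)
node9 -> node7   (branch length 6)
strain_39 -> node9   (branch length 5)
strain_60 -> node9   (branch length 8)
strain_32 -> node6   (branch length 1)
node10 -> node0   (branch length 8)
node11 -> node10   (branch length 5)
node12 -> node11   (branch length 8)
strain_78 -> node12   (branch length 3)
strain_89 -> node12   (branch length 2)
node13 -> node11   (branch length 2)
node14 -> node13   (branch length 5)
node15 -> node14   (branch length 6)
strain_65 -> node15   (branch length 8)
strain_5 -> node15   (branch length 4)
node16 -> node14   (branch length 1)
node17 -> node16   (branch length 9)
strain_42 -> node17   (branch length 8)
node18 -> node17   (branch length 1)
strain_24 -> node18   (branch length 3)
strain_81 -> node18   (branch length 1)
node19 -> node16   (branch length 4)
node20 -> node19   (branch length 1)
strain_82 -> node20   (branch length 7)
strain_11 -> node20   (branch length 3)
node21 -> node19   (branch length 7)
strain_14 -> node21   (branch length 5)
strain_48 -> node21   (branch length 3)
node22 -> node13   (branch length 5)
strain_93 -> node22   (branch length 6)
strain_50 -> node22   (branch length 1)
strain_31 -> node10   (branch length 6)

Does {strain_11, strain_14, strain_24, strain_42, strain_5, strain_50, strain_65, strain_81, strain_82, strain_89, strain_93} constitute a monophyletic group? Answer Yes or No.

The MRCA of the listed taxa subtends ((strain_78,strain_89),(((strain_65,strain_5),((strain_42,(strain_24,strain_81)),((strain_82,strain_11),(strain_14,strain_48)))),(strain_93,strain_50))).
That clade also contains strain_48, strain_78, which are not in the proposed group, so the group is not monophyletic.

No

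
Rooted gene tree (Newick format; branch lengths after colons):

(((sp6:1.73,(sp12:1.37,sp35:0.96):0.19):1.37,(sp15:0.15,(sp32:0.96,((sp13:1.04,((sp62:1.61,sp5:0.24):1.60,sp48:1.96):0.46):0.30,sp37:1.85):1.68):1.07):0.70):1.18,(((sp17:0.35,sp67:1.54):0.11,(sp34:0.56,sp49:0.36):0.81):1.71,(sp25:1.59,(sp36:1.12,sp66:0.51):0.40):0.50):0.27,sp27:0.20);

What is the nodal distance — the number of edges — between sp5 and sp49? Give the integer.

12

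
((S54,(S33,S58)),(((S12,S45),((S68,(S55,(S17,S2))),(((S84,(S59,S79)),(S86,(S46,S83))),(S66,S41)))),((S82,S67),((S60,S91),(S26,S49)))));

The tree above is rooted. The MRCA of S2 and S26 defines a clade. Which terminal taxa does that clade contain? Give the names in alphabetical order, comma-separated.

S12, S17, S2, S26, S41, S45, S46, S49, S55, S59, S60, S66, S67, S68, S79, S82, S83, S84, S86, S91

Tracing S2: it sits inside (S17,S2).
Tracing S26: it sits inside (S26,S49).
The smallest clade enclosing both is (((S12,S45),((S68,(S55,(S17,S2))),(((S84,(S59,S79)),(S86,(S46,S83))),(S66,S41)))),((S82,S67),((S60,S91),(S26,S49)))); the answer is its 20 terminal taxa in alphabetical order.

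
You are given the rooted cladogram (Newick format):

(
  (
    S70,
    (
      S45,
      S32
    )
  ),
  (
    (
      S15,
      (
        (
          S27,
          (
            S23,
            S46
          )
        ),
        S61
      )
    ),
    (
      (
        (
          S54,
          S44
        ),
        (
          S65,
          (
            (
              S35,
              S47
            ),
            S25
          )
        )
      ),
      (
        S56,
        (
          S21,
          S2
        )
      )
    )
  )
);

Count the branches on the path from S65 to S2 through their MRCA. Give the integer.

6

The MRCA of S65 and S2 is the node subtending (((S54,S44),(S65,((S35,S47),S25))),(S56,(S21,S2))).
From S65 up to that node: 3 branches. From S2 up to the same node: 3 branches. Total: 3 + 3 = 6.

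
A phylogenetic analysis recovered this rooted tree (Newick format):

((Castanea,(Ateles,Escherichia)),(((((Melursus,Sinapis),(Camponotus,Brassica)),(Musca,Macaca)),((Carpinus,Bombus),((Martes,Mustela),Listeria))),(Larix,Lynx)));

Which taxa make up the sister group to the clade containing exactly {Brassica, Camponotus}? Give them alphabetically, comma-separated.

The clade containing exactly {Brassica, Camponotus} attaches to the tree at the node subtending ((Melursus,Sinapis),(Camponotus,Brassica)).
The other lineage descending from that same node — the sister group — is (Melursus,Sinapis); its 2 tips in alphabetical order are the answer.

Melursus, Sinapis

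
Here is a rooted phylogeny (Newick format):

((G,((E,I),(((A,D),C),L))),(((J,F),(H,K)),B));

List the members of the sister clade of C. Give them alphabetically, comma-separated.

A, D

C attaches to the tree at the node subtending ((A,D),C).
The other lineage descending from that same node — the sister group — is (A,D); its 2 tips in alphabetical order are the answer.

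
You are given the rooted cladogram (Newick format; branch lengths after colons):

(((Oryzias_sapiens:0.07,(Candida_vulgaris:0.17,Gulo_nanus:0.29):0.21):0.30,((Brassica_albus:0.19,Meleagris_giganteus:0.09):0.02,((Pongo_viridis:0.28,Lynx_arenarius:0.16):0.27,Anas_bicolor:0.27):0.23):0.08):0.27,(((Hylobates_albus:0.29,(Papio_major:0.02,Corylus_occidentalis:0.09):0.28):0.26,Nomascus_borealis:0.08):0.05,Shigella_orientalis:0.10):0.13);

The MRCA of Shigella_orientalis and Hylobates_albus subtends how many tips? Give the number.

5

The MRCA of Shigella_orientalis and Hylobates_albus is the node subtending (((Hylobates_albus,(Papio_major,Corylus_occidentalis)),Nomascus_borealis),Shigella_orientalis).
That clade contains 5 terminal taxa: Corylus_occidentalis, Hylobates_albus, Nomascus_borealis, Papio_major, Shigella_orientalis.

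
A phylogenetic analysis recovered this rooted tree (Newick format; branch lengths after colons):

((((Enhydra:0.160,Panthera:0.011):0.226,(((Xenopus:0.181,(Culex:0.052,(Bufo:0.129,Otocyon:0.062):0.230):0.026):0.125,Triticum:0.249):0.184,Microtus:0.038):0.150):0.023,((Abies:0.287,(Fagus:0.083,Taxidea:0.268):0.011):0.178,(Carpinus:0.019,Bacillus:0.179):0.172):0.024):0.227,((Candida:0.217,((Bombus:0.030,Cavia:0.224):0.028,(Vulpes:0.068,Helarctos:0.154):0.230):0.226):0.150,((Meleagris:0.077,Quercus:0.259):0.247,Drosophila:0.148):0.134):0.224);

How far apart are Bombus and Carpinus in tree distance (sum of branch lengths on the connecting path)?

The path runs Bombus → … → MRCA → … → Carpinus; the MRCA is the root of the tree.
Branch lengths along that path: 0.030 + 0.028 + 0.226 + 0.150 + 0.224 + 0.227 + 0.024 + 0.172 + 0.019 = 1.100.

1.100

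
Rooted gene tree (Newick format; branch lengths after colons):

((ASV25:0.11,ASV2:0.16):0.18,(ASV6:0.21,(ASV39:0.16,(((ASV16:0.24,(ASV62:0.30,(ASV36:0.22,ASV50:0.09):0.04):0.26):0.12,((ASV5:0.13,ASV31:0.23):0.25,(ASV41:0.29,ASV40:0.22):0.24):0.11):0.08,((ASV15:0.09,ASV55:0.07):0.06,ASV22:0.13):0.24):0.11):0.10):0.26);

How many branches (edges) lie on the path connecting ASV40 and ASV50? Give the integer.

The MRCA of ASV40 and ASV50 is the node subtending ((ASV16,(ASV62,(ASV36,ASV50))),((ASV5,ASV31),(ASV41,ASV40))).
From ASV40 up to that node: 3 branches. From ASV50 up to the same node: 4 branches. Total: 3 + 4 = 7.

7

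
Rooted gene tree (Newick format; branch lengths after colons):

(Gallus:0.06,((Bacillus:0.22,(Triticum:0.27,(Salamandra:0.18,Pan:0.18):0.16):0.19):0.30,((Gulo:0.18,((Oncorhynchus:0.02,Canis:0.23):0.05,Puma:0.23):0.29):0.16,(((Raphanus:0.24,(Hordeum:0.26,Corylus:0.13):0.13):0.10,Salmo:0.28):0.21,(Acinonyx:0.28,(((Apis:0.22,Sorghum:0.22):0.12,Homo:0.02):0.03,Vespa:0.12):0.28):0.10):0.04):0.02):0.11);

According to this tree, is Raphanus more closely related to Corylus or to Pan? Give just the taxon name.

The MRCA of Raphanus and Corylus subtends (Raphanus,(Hordeum,Corylus)) (3 taxa).
The MRCA of Raphanus and Pan subtends ((Bacillus,(Triticum,(Salamandra,Pan))),((Gulo,((Oncorhynchus,Canis),Puma)),(((Raphanus,(Hordeum,Corylus)),Salmo),(Acinonyx,(((Apis,Sorghum),Homo),Vespa))))) (17 taxa).
The first is nested inside the second, so Raphanus shares a more recent common ancestor with Corylus.

Corylus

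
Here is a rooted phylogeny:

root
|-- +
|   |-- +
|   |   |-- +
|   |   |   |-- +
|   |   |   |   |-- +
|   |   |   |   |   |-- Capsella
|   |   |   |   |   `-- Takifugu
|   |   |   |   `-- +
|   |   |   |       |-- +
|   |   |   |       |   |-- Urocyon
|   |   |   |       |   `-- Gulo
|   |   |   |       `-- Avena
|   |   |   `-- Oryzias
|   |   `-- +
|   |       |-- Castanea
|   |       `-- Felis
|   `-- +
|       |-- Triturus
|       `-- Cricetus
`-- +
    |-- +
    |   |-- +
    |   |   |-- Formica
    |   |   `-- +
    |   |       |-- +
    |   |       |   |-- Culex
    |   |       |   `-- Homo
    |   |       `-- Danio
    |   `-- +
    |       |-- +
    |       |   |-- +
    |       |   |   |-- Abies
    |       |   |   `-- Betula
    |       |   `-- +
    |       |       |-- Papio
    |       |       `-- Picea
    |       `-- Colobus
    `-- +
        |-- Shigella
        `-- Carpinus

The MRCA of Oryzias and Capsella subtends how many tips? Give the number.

6

The MRCA of Oryzias and Capsella is the node subtending (((Capsella,Takifugu),((Urocyon,Gulo),Avena)),Oryzias).
That clade contains 6 terminal taxa: Avena, Capsella, Gulo, Oryzias, Takifugu, Urocyon.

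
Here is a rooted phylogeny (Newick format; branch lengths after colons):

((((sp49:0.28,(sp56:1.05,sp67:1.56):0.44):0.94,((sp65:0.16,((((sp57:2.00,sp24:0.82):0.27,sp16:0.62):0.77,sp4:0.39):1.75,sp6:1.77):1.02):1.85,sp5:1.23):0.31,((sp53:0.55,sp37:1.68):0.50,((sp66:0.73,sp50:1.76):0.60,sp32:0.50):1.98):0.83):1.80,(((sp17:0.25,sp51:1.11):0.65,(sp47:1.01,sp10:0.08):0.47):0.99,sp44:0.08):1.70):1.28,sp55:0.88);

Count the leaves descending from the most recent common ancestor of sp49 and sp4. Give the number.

The MRCA of sp49 and sp4 is the node subtending ((sp49,(sp56,sp67)),((sp65,((((sp57,sp24),sp16),sp4),sp6)),sp5),((sp53,sp37),((sp66,sp50),sp32))).
That clade contains 15 terminal taxa: sp16, sp24, sp32, sp37, sp4, sp49, sp5, sp50, sp53, sp56, sp57, sp6, sp65, sp66, sp67.

15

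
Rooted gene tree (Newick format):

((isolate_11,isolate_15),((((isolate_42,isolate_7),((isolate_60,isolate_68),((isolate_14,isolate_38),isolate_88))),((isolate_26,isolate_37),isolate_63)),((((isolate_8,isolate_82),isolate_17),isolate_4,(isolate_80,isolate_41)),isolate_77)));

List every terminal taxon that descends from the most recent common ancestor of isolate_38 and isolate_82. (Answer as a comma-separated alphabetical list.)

isolate_14, isolate_17, isolate_26, isolate_37, isolate_38, isolate_4, isolate_41, isolate_42, isolate_60, isolate_63, isolate_68, isolate_7, isolate_77, isolate_8, isolate_80, isolate_82, isolate_88

Tracing isolate_38: it sits inside (isolate_14,isolate_38).
Tracing isolate_82: it sits inside (isolate_8,isolate_82).
The smallest clade enclosing both is ((((isolate_42,isolate_7),((isolate_60,isolate_68),((isolate_14,isolate_38),isolate_88))),((isolate_26,isolate_37),isolate_63)),((((isolate_8,isolate_82),isolate_17),isolate_4,(isolate_80,isolate_41)),isolate_77)); the answer is its 17 terminal taxa in alphabetical order.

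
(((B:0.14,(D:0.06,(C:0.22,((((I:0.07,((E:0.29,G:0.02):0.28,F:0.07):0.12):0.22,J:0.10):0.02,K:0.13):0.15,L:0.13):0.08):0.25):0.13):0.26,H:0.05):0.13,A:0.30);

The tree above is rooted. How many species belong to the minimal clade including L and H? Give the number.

The MRCA of L and H is the node subtending ((B,(D,(C,((((I,((E,G),F)),J),K),L)))),H).
That clade contains 11 terminal taxa: B, C, D, E, F, G, H, I, J, K, L.

11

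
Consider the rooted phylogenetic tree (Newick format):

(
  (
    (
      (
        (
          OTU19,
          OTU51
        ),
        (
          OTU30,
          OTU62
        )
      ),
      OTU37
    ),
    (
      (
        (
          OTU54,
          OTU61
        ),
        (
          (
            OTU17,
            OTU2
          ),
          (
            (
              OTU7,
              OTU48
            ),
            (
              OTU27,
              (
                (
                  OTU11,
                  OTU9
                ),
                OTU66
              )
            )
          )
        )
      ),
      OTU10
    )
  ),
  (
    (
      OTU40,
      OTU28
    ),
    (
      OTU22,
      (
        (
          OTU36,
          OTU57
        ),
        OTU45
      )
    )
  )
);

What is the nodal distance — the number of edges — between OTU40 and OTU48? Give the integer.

10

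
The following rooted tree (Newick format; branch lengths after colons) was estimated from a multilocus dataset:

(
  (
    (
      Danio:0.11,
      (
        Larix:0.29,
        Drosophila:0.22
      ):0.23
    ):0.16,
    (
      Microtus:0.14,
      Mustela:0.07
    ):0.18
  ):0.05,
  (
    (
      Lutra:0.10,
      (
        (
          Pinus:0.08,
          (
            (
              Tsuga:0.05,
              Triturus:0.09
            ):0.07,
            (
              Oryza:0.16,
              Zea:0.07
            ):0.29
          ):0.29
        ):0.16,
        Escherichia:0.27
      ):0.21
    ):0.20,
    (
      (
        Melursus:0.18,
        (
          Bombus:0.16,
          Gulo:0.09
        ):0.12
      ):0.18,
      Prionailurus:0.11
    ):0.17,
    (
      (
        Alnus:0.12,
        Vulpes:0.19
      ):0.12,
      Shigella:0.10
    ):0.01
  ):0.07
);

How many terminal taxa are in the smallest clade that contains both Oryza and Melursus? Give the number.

The MRCA of Oryza and Melursus is the node subtending ((Lutra,((Pinus,((Tsuga,Triturus),(Oryza,Zea))),Escherichia)),((Melursus,(Bombus,Gulo)),Prionailurus),((Alnus,Vulpes),Shigella)).
That clade contains 14 terminal taxa: Alnus, Bombus, Escherichia, Gulo, Lutra, Melursus, Oryza, Pinus, Prionailurus, Shigella, Triturus, Tsuga, Vulpes, Zea.

14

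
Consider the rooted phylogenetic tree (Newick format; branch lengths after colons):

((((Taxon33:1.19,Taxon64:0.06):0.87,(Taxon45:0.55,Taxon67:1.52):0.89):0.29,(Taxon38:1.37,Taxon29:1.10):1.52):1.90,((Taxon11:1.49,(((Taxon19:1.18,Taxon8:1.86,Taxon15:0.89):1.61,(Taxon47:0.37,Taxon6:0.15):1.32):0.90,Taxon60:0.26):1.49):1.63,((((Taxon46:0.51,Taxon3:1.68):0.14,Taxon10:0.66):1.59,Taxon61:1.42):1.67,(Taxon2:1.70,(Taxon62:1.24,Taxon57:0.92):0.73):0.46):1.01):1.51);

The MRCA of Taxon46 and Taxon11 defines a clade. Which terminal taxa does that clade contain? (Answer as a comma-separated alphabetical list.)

Tracing Taxon46: it sits inside (Taxon46,Taxon3).
Tracing Taxon11: it sits inside (Taxon11,(((Taxon19,Taxon8,Taxon15),(Taxon47,Taxon6)),Taxon60)).
The smallest clade enclosing both is ((Taxon11,(((Taxon19,Taxon8,Taxon15),(Taxon47,Taxon6)),Taxon60)),((((Taxon46,Taxon3),Taxon10),Taxon61),(Taxon2,(Taxon62,Taxon57)))); the answer is its 14 terminal taxa in alphabetical order.

Taxon10, Taxon11, Taxon15, Taxon19, Taxon2, Taxon3, Taxon46, Taxon47, Taxon57, Taxon6, Taxon60, Taxon61, Taxon62, Taxon8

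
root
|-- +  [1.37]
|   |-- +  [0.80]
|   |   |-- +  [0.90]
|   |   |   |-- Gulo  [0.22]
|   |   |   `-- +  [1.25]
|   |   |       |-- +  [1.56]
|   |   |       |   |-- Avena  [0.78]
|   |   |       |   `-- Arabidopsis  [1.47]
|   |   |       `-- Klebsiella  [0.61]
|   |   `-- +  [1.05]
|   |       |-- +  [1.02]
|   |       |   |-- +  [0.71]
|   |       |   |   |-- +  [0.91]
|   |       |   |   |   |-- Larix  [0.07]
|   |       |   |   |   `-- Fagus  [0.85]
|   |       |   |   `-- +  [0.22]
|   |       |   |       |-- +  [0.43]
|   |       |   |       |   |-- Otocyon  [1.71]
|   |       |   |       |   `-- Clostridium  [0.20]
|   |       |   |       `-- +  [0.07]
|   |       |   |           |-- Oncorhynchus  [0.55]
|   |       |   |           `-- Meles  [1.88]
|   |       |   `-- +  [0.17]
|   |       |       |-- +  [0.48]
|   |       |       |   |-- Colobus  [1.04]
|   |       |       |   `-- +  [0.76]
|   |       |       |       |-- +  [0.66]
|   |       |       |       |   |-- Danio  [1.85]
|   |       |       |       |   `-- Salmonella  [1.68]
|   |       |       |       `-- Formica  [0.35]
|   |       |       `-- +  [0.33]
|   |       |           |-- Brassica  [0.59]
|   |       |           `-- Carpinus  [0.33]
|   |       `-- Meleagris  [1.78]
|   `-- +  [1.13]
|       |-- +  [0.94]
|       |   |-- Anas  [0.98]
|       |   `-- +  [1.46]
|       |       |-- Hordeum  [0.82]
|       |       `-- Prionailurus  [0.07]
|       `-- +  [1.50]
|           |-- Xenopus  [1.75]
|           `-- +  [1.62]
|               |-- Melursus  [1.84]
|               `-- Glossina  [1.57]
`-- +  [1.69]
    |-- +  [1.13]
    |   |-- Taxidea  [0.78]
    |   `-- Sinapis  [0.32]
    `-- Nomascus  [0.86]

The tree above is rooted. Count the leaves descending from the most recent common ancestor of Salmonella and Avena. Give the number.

17

The MRCA of Salmonella and Avena is the node subtending ((Gulo,((Avena,Arabidopsis),Klebsiella)),((((Larix,Fagus),((Otocyon,Clostridium),(Oncorhynchus,Meles))),((Colobus,((Danio,Salmonella),Formica)),(Brassica,Carpinus))),Meleagris)).
That clade contains 17 terminal taxa: Arabidopsis, Avena, Brassica, Carpinus, Clostridium, Colobus, Danio, Fagus, Formica, Gulo, Klebsiella, Larix, Meleagris, Meles, Oncorhynchus, Otocyon, Salmonella.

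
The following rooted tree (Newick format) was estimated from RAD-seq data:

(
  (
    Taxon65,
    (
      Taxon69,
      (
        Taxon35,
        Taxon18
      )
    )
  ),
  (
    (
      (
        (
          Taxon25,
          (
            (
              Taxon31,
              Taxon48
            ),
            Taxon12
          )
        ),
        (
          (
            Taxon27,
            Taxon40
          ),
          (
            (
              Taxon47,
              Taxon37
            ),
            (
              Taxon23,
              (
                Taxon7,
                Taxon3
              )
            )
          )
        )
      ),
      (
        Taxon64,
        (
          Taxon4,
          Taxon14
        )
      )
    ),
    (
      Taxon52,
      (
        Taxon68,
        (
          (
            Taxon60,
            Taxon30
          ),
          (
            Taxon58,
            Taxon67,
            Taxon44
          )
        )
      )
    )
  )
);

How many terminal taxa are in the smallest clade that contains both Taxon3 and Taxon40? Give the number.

7

The MRCA of Taxon3 and Taxon40 is the node subtending ((Taxon27,Taxon40),((Taxon47,Taxon37),(Taxon23,(Taxon7,Taxon3)))).
That clade contains 7 terminal taxa: Taxon23, Taxon27, Taxon3, Taxon37, Taxon40, Taxon47, Taxon7.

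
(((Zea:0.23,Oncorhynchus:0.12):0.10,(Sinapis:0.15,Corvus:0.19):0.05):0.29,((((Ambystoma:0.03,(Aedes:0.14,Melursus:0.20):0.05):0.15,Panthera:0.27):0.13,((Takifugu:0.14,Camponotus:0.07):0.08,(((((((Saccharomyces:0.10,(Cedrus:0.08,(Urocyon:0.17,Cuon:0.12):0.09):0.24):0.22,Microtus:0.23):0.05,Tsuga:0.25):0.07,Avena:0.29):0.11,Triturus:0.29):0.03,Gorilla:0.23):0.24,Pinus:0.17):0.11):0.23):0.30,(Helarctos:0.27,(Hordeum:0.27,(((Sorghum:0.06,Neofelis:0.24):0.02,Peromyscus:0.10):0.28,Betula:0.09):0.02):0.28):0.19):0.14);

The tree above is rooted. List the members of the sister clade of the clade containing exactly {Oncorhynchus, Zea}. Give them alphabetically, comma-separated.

Corvus, Sinapis

The clade containing exactly {Oncorhynchus, Zea} attaches to the tree at the node subtending ((Zea,Oncorhynchus),(Sinapis,Corvus)).
The other lineage descending from that same node — the sister group — is (Sinapis,Corvus); its 2 tips in alphabetical order are the answer.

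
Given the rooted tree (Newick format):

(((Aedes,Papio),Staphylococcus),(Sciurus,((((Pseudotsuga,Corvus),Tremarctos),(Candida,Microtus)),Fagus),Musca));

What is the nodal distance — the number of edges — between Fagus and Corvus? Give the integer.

5

The MRCA of Fagus and Corvus is the node subtending ((((Pseudotsuga,Corvus),Tremarctos),(Candida,Microtus)),Fagus).
From Fagus up to that node: 1 branch. From Corvus up to the same node: 4 branches. Total: 1 + 4 = 5.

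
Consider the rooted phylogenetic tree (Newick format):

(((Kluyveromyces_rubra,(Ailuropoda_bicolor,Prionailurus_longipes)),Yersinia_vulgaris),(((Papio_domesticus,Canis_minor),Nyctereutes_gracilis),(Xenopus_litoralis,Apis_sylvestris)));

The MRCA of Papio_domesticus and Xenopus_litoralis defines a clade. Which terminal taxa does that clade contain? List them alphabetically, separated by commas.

Tracing Papio_domesticus: it sits inside (Papio_domesticus,Canis_minor).
Tracing Xenopus_litoralis: it sits inside (Xenopus_litoralis,Apis_sylvestris).
The smallest clade enclosing both is (((Papio_domesticus,Canis_minor),Nyctereutes_gracilis),(Xenopus_litoralis,Apis_sylvestris)); the answer is its 5 terminal taxa in alphabetical order.

Apis_sylvestris, Canis_minor, Nyctereutes_gracilis, Papio_domesticus, Xenopus_litoralis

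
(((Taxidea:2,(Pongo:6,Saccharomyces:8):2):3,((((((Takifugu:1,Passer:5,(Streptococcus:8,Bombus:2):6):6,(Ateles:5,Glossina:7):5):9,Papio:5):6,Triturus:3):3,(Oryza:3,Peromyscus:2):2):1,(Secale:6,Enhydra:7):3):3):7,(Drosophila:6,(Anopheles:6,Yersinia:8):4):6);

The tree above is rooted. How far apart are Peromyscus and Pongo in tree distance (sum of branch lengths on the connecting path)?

The path runs Peromyscus → … → MRCA → … → Pongo; the MRCA is the node subtending ((Taxidea,(Pongo,Saccharomyces)),((((((Takifugu,Passer,(Streptococcus,Bombus)),(Ateles,Glossina)),Papio),Triturus),(Oryza,Peromyscus)),(Secale,Enhydra))).
Branch lengths along that path: 2 + 2 + 1 + 3 + 3 + 2 + 6 = 19.

19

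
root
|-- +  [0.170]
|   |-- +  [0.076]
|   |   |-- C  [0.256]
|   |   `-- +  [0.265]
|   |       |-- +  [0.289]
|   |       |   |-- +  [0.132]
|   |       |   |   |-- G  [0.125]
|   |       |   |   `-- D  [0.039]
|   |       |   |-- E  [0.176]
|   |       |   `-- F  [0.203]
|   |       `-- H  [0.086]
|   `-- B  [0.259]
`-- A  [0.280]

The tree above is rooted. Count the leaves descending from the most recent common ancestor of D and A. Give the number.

8

The MRCA of D and A is the root, so the clade is the entire tree.
That clade contains 8 terminal taxa: A, B, C, D, E, F, G, H.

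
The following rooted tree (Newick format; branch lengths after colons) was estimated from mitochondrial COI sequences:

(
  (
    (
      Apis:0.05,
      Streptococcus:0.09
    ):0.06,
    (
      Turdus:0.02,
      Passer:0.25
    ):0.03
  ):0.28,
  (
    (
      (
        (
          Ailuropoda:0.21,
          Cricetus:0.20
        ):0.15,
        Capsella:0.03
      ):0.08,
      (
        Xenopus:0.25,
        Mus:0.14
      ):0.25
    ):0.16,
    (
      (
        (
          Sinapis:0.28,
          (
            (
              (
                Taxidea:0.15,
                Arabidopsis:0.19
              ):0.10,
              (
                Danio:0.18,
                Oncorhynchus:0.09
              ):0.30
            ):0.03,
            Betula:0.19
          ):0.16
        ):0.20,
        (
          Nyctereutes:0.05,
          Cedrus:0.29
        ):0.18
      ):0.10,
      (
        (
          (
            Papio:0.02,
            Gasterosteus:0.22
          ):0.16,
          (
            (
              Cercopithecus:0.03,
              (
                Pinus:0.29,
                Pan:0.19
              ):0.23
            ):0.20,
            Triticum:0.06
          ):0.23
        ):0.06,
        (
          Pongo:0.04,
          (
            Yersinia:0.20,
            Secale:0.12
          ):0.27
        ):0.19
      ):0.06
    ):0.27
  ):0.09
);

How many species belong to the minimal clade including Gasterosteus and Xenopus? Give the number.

The MRCA of Gasterosteus and Xenopus is the node subtending ((((Ailuropoda,Cricetus),Capsella),(Xenopus,Mus)),(((Sinapis,(((Taxidea,Arabidopsis),(Danio,Oncorhynchus)),Betula)),(Nyctereutes,Cedrus)),(((Papio,Gasterosteus),((Cercopithecus,(Pinus,Pan)),Triticum)),(Pongo,(Yersinia,Secale))))).
That clade contains 22 terminal taxa: Ailuropoda, Arabidopsis, Betula, Capsella, Cedrus, Cercopithecus, Cricetus, Danio, Gasterosteus, Mus, Nyctereutes, Oncorhynchus, Pan, Papio, Pinus, Pongo, Secale, Sinapis, Taxidea, Triticum, Xenopus, Yersinia.

22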